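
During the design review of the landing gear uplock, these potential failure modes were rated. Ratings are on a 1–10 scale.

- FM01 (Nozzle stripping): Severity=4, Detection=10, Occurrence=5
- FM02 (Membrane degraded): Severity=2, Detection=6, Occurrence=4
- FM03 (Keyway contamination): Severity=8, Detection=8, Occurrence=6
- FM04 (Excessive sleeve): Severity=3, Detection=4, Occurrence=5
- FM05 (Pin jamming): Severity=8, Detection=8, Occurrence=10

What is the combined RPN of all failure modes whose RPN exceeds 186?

1224

RPN = Severity × Occurrence × Detection:
  FM01: 4 × 5 × 10 = 200
  FM02: 2 × 4 × 6 = 48
  FM03: 8 × 6 × 8 = 384
  FM04: 3 × 5 × 4 = 60
  FM05: 8 × 10 × 8 = 640
RPN > 186: FM01 (200), FM03 (384), FM05 (640).
Sum: 200 + 384 + 640 = 1224.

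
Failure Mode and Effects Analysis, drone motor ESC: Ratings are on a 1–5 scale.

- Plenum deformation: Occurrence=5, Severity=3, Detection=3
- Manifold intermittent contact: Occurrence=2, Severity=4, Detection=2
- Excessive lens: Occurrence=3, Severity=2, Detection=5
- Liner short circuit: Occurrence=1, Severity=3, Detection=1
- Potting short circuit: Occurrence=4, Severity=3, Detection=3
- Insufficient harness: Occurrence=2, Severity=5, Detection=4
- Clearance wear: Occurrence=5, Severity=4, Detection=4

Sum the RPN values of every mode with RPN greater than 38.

165

RPN = Severity × Occurrence × Detection:
  Plenum deformation: 3 × 5 × 3 = 45
  Manifold intermittent contact: 4 × 2 × 2 = 16
  Excessive lens: 2 × 3 × 5 = 30
  Liner short circuit: 3 × 1 × 1 = 3
  Potting short circuit: 3 × 4 × 3 = 36
  Insufficient harness: 5 × 2 × 4 = 40
  Clearance wear: 4 × 5 × 4 = 80
RPN > 38: Plenum deformation (45), Insufficient harness (40), Clearance wear (80).
Sum: 45 + 40 + 80 = 165.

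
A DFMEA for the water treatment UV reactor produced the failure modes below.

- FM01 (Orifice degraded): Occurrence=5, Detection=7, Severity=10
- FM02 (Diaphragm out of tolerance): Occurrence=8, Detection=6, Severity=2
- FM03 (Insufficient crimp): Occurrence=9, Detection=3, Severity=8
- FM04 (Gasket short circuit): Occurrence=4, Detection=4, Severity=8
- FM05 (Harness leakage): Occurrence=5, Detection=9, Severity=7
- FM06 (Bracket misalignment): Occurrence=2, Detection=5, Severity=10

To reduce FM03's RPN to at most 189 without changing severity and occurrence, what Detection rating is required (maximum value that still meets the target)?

2

FM03: S=8, O=9, D=3 → current RPN = 216.
Fixed product = 72. Need 72 × D ≤ 189, so D ≤ 189/72 = 2.62.
Maximum integer Detection rating = 2 (gives RPN 144; D=3 would give 216 > 189).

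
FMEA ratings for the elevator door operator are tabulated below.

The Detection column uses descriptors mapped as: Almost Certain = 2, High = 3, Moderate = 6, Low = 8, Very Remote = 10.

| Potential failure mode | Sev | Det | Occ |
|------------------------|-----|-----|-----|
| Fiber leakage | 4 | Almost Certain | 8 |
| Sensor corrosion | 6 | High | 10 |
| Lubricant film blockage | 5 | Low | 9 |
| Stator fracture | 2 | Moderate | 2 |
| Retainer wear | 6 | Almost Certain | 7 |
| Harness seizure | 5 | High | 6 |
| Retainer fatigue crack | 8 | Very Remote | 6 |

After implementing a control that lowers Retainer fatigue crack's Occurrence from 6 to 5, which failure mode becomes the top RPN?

Retainer fatigue crack

RPN = Severity × Occurrence × Detection:
  Fiber leakage: 4 × 8 × 2 = 64
  Sensor corrosion: 6 × 10 × 3 = 180
  Lubricant film blockage: 5 × 9 × 8 = 360
  Stator fracture: 2 × 2 × 6 = 24
  Retainer wear: 6 × 7 × 2 = 84
  Harness seizure: 5 × 6 × 3 = 90
  Retainer fatigue crack: 8 × 6 × 10 = 480
After action: Retainer fatigue crack → 8 × 5 × 10 = 400.
Revised RPNs: Retainer fatigue crack=400, Lubricant film blockage=360, Sensor corrosion=180, Harness seizure=90, Retainer wear=84, Fiber leakage=64, Stator fracture=24.
Highest is now Retainer fatigue crack (400).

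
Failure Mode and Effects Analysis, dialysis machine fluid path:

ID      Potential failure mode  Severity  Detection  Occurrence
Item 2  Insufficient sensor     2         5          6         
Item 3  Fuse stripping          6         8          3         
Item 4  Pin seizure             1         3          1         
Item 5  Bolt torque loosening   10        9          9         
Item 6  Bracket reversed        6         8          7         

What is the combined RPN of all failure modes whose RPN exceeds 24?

1350

RPN = Severity × Occurrence × Detection:
  Item 2: 2 × 6 × 5 = 60
  Item 3: 6 × 3 × 8 = 144
  Item 4: 1 × 1 × 3 = 3
  Item 5: 10 × 9 × 9 = 810
  Item 6: 6 × 7 × 8 = 336
RPN > 24: Item 2 (60), Item 3 (144), Item 5 (810), Item 6 (336).
Sum: 60 + 144 + 810 + 336 = 1350.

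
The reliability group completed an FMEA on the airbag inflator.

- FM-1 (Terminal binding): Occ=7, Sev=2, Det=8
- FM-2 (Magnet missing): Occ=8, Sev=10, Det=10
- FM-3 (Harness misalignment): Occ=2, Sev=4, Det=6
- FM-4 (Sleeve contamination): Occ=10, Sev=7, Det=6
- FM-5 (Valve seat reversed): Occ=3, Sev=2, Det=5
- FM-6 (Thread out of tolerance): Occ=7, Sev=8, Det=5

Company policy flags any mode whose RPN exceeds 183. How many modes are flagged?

RPN = Severity × Occurrence × Detection:
  FM-1: 2 × 7 × 8 = 112
  FM-2: 10 × 8 × 10 = 800
  FM-3: 4 × 2 × 6 = 48
  FM-4: 7 × 10 × 6 = 420
  FM-5: 2 × 3 × 5 = 30
  FM-6: 8 × 7 × 5 = 280
Modes with RPN > 183: FM-2 (800), FM-4 (420), FM-6 (280) → 3.

3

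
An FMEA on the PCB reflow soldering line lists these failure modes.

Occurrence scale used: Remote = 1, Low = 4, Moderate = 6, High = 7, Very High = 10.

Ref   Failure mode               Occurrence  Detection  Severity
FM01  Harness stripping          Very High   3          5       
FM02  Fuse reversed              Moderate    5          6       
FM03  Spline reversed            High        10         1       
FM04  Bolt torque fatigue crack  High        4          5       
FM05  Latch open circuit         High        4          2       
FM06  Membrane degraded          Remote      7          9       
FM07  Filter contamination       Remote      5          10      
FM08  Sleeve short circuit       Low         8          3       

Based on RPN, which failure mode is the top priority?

RPN = Severity × Occurrence × Detection:
  FM01: 5 × 10 × 3 = 150
  FM02: 6 × 6 × 5 = 180
  FM03: 1 × 7 × 10 = 70
  FM04: 5 × 7 × 4 = 140
  FM05: 2 × 7 × 4 = 56
  FM06: 9 × 1 × 7 = 63
  FM07: 10 × 1 × 5 = 50
  FM08: 3 × 4 × 8 = 96
Highest RPN is 180 → FM02.

FM02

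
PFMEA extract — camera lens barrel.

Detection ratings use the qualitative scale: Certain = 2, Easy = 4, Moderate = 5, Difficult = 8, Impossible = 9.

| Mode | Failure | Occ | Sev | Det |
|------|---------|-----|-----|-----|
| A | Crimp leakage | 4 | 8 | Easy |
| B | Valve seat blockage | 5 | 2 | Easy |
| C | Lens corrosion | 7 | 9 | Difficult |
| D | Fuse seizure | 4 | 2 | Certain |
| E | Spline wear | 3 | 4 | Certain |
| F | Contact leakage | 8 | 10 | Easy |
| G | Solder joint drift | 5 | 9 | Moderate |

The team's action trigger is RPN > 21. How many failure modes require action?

RPN = Severity × Occurrence × Detection:
  A: 8 × 4 × 4 = 128
  B: 2 × 5 × 4 = 40
  C: 9 × 7 × 8 = 504
  D: 2 × 4 × 2 = 16
  E: 4 × 3 × 2 = 24
  F: 10 × 8 × 4 = 320
  G: 9 × 5 × 5 = 225
Modes with RPN > 21: A (128), B (40), C (504), E (24), F (320), G (225) → 6.

6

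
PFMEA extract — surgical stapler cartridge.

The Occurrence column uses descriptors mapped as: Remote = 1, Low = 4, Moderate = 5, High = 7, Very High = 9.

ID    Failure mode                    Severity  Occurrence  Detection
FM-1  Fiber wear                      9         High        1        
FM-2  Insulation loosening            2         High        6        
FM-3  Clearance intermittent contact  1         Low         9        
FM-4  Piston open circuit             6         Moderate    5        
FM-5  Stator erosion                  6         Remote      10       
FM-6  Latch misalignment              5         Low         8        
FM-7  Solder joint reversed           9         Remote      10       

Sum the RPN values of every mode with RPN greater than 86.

400

RPN = Severity × Occurrence × Detection:
  FM-1: 9 × 7 × 1 = 63
  FM-2: 2 × 7 × 6 = 84
  FM-3: 1 × 4 × 9 = 36
  FM-4: 6 × 5 × 5 = 150
  FM-5: 6 × 1 × 10 = 60
  FM-6: 5 × 4 × 8 = 160
  FM-7: 9 × 1 × 10 = 90
RPN > 86: FM-4 (150), FM-6 (160), FM-7 (90).
Sum: 150 + 160 + 90 = 400.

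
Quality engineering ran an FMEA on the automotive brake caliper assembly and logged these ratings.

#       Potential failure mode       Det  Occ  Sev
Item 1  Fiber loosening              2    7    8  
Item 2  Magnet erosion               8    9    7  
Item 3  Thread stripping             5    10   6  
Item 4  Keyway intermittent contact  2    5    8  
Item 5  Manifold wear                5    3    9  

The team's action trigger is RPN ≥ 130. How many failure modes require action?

RPN = Severity × Occurrence × Detection:
  Item 1: 8 × 7 × 2 = 112
  Item 2: 7 × 9 × 8 = 504
  Item 3: 6 × 10 × 5 = 300
  Item 4: 8 × 5 × 2 = 80
  Item 5: 9 × 3 × 5 = 135
Modes with RPN ≥ 130: Item 2 (504), Item 3 (300), Item 5 (135) → 3.

3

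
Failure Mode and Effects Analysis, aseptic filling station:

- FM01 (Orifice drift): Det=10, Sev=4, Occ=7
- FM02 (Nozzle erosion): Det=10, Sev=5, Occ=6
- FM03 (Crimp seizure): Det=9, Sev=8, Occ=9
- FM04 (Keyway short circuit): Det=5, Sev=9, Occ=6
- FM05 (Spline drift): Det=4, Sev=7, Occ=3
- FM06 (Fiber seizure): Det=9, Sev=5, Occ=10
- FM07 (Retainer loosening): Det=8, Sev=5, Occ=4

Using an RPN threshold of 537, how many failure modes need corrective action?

1

RPN = Severity × Occurrence × Detection:
  FM01: 4 × 7 × 10 = 280
  FM02: 5 × 6 × 10 = 300
  FM03: 8 × 9 × 9 = 648
  FM04: 9 × 6 × 5 = 270
  FM05: 7 × 3 × 4 = 84
  FM06: 5 × 10 × 9 = 450
  FM07: 5 × 4 × 8 = 160
Modes with RPN ≥ 537: FM03 (648) → 1.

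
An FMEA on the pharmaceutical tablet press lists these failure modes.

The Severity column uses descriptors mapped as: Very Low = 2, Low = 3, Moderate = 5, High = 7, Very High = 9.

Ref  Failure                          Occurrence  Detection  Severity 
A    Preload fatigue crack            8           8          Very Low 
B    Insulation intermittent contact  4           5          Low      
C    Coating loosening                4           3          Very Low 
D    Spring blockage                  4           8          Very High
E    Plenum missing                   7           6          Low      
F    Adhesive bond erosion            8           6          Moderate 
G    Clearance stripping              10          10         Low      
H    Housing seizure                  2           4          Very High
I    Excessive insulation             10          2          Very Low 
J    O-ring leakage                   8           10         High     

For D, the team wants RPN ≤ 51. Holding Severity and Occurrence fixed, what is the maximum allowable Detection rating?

D: S=9, O=4, D=8 → current RPN = 288.
Fixed product = 36. Need 36 × D ≤ 51, so D ≤ 51/36 = 1.42.
Maximum integer Detection rating = 1 (gives RPN 36; D=2 would give 72 > 51).

1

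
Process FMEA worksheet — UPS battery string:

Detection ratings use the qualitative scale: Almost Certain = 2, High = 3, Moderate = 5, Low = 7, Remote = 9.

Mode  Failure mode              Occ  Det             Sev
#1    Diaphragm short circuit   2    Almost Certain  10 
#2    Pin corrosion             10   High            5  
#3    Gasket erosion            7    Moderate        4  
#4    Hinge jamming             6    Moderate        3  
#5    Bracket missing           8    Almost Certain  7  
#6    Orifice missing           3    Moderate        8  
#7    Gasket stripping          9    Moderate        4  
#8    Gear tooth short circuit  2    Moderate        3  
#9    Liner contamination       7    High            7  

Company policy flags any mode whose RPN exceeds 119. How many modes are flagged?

RPN = Severity × Occurrence × Detection:
  #1: 10 × 2 × 2 = 40
  #2: 5 × 10 × 3 = 150
  #3: 4 × 7 × 5 = 140
  #4: 3 × 6 × 5 = 90
  #5: 7 × 8 × 2 = 112
  #6: 8 × 3 × 5 = 120
  #7: 4 × 9 × 5 = 180
  #8: 3 × 2 × 5 = 30
  #9: 7 × 7 × 3 = 147
Modes with RPN > 119: #2 (150), #3 (140), #6 (120), #7 (180), #9 (147) → 5.

5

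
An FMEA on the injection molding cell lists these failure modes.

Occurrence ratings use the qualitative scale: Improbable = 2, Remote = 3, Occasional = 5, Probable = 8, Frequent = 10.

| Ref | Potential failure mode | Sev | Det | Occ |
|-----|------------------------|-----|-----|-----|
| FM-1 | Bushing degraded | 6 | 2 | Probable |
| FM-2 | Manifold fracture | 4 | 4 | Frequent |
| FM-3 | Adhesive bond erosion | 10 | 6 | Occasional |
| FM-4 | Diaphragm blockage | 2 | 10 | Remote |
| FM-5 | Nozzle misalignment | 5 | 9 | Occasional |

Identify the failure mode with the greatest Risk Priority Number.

FM-3

RPN = Severity × Occurrence × Detection:
  FM-1: 6 × 8 × 2 = 96
  FM-2: 4 × 10 × 4 = 160
  FM-3: 10 × 5 × 6 = 300
  FM-4: 2 × 3 × 10 = 60
  FM-5: 5 × 5 × 9 = 225
Highest RPN is 300 → FM-3.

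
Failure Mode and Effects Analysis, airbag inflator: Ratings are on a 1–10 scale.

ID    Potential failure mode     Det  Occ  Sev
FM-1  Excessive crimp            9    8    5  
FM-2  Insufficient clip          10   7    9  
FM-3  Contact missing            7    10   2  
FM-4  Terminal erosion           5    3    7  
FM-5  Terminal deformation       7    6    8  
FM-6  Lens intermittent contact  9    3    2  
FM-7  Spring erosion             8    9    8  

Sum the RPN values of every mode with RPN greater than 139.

RPN = Severity × Occurrence × Detection:
  FM-1: 5 × 8 × 9 = 360
  FM-2: 9 × 7 × 10 = 630
  FM-3: 2 × 10 × 7 = 140
  FM-4: 7 × 3 × 5 = 105
  FM-5: 8 × 6 × 7 = 336
  FM-6: 2 × 3 × 9 = 54
  FM-7: 8 × 9 × 8 = 576
RPN > 139: FM-1 (360), FM-2 (630), FM-3 (140), FM-5 (336), FM-7 (576).
Sum: 360 + 630 + 140 + 336 + 576 = 2042.

2042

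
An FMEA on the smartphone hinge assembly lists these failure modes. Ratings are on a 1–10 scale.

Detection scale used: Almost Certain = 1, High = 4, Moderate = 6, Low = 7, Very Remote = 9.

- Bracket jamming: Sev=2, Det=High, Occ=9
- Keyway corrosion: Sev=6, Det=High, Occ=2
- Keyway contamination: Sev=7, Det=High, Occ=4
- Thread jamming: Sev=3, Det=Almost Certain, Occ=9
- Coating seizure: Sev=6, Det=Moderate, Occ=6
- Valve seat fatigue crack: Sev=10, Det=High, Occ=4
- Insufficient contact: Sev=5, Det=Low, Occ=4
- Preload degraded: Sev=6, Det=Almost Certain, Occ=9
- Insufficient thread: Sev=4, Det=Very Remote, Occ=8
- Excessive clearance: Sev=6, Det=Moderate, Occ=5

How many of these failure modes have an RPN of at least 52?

RPN = Severity × Occurrence × Detection:
  Bracket jamming: 2 × 9 × 4 = 72
  Keyway corrosion: 6 × 2 × 4 = 48
  Keyway contamination: 7 × 4 × 4 = 112
  Thread jamming: 3 × 9 × 1 = 27
  Coating seizure: 6 × 6 × 6 = 216
  Valve seat fatigue crack: 10 × 4 × 4 = 160
  Insufficient contact: 5 × 4 × 7 = 140
  Preload degraded: 6 × 9 × 1 = 54
  Insufficient thread: 4 × 8 × 9 = 288
  Excessive clearance: 6 × 5 × 6 = 180
Modes with RPN ≥ 52: Bracket jamming (72), Keyway contamination (112), Coating seizure (216), Valve seat fatigue crack (160), Insufficient contact (140), Preload degraded (54), Insufficient thread (288), Excessive clearance (180) → 8.

8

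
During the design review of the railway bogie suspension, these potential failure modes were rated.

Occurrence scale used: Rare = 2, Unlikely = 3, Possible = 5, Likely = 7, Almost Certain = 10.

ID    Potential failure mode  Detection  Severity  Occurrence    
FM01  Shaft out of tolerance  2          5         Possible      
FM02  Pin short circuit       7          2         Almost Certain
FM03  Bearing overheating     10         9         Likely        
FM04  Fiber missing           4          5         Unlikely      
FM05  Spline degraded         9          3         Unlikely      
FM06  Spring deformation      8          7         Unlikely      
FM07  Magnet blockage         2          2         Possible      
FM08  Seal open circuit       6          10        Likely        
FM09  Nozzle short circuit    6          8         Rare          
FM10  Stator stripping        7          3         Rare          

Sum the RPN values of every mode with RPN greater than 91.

RPN = Severity × Occurrence × Detection:
  FM01: 5 × 5 × 2 = 50
  FM02: 2 × 10 × 7 = 140
  FM03: 9 × 7 × 10 = 630
  FM04: 5 × 3 × 4 = 60
  FM05: 3 × 3 × 9 = 81
  FM06: 7 × 3 × 8 = 168
  FM07: 2 × 5 × 2 = 20
  FM08: 10 × 7 × 6 = 420
  FM09: 8 × 2 × 6 = 96
  FM10: 3 × 2 × 7 = 42
RPN > 91: FM02 (140), FM03 (630), FM06 (168), FM08 (420), FM09 (96).
Sum: 140 + 630 + 168 + 420 + 96 = 1454.

1454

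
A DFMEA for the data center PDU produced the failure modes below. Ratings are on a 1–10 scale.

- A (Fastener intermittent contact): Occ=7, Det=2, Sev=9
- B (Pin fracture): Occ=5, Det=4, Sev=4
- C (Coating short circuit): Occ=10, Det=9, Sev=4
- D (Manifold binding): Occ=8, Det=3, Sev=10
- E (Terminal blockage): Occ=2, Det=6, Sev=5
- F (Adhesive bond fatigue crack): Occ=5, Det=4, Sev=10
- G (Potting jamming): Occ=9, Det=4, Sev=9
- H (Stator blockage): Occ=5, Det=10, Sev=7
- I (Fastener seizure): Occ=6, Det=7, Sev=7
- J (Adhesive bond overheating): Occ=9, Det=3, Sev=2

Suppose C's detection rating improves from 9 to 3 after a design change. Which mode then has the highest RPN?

RPN = Severity × Occurrence × Detection:
  A: 9 × 7 × 2 = 126
  B: 4 × 5 × 4 = 80
  C: 4 × 10 × 9 = 360
  D: 10 × 8 × 3 = 240
  E: 5 × 2 × 6 = 60
  F: 10 × 5 × 4 = 200
  G: 9 × 9 × 4 = 324
  H: 7 × 5 × 10 = 350
  I: 7 × 6 × 7 = 294
  J: 2 × 9 × 3 = 54
After action: C → 4 × 10 × 3 = 120.
Revised RPNs: H=350, G=324, I=294, D=240, F=200, A=126, C=120, B=80, E=60, J=54.
Highest is now H (350).

H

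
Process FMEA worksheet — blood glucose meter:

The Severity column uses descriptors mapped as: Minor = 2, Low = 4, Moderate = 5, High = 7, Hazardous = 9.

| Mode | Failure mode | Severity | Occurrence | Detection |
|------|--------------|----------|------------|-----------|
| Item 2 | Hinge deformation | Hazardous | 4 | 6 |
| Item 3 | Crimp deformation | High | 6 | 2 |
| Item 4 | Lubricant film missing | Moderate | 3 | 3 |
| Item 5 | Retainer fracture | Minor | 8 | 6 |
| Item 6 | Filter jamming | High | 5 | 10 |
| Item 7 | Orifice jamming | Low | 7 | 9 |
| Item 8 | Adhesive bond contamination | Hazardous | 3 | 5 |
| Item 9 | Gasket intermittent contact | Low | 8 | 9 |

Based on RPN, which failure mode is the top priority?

Item 6

RPN = Severity × Occurrence × Detection:
  Item 2: 9 × 4 × 6 = 216
  Item 3: 7 × 6 × 2 = 84
  Item 4: 5 × 3 × 3 = 45
  Item 5: 2 × 8 × 6 = 96
  Item 6: 7 × 5 × 10 = 350
  Item 7: 4 × 7 × 9 = 252
  Item 8: 9 × 3 × 5 = 135
  Item 9: 4 × 8 × 9 = 288
Highest RPN is 350 → Item 6.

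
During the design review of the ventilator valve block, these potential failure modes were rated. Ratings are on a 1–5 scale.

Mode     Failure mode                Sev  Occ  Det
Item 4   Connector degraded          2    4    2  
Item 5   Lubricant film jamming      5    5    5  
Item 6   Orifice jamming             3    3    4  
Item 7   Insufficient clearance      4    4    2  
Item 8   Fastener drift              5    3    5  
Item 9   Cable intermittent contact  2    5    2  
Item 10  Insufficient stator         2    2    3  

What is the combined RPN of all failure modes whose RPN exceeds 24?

RPN = Severity × Occurrence × Detection:
  Item 4: 2 × 4 × 2 = 16
  Item 5: 5 × 5 × 5 = 125
  Item 6: 3 × 3 × 4 = 36
  Item 7: 4 × 4 × 2 = 32
  Item 8: 5 × 3 × 5 = 75
  Item 9: 2 × 5 × 2 = 20
  Item 10: 2 × 2 × 3 = 12
RPN > 24: Item 5 (125), Item 6 (36), Item 7 (32), Item 8 (75).
Sum: 125 + 36 + 32 + 75 = 268.

268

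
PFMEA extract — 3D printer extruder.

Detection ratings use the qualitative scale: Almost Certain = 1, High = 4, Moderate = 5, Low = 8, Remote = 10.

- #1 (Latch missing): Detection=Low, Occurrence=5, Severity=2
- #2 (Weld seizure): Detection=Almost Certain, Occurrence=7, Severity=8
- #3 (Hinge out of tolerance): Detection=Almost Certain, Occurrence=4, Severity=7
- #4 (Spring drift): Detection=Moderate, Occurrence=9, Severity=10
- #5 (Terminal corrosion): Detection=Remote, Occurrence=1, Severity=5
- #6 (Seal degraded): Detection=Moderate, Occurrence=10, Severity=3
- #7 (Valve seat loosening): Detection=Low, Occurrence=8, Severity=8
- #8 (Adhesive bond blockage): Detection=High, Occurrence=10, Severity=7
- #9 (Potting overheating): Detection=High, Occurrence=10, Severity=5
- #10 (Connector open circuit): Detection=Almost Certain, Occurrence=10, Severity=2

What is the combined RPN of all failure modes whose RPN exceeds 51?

1728

RPN = Severity × Occurrence × Detection:
  #1: 2 × 5 × 8 = 80
  #2: 8 × 7 × 1 = 56
  #3: 7 × 4 × 1 = 28
  #4: 10 × 9 × 5 = 450
  #5: 5 × 1 × 10 = 50
  #6: 3 × 10 × 5 = 150
  #7: 8 × 8 × 8 = 512
  #8: 7 × 10 × 4 = 280
  #9: 5 × 10 × 4 = 200
  #10: 2 × 10 × 1 = 20
RPN > 51: #1 (80), #2 (56), #4 (450), #6 (150), #7 (512), #8 (280), #9 (200).
Sum: 80 + 56 + 450 + 150 + 512 + 280 + 200 = 1728.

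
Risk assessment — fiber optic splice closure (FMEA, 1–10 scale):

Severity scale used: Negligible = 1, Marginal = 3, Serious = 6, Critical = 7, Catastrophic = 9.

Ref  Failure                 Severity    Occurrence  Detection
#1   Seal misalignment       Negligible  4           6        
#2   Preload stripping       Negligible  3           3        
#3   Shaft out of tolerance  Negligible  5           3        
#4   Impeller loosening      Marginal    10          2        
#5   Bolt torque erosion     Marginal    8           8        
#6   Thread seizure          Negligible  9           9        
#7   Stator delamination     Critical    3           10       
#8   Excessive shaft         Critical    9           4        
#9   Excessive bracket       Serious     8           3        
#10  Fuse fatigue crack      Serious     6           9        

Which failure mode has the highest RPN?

RPN = Severity × Occurrence × Detection:
  #1: 1 × 4 × 6 = 24
  #2: 1 × 3 × 3 = 9
  #3: 1 × 5 × 3 = 15
  #4: 3 × 10 × 2 = 60
  #5: 3 × 8 × 8 = 192
  #6: 1 × 9 × 9 = 81
  #7: 7 × 3 × 10 = 210
  #8: 7 × 9 × 4 = 252
  #9: 6 × 8 × 3 = 144
  #10: 6 × 6 × 9 = 324
Highest RPN is 324 → #10.

#10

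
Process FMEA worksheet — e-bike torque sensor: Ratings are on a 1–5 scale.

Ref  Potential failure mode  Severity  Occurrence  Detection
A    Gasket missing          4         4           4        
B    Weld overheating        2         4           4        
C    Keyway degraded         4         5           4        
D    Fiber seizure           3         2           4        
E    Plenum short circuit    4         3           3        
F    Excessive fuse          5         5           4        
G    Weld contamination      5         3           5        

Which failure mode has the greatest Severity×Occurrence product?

F

Criticality = Severity × Occurrence:
  A: 4 × 4 = 16
  B: 2 × 4 = 8
  C: 4 × 5 = 20
  D: 3 × 2 = 6
  E: 4 × 3 = 12
  F: 5 × 5 = 25
  G: 5 × 3 = 15
Highest criticality is 25 → F.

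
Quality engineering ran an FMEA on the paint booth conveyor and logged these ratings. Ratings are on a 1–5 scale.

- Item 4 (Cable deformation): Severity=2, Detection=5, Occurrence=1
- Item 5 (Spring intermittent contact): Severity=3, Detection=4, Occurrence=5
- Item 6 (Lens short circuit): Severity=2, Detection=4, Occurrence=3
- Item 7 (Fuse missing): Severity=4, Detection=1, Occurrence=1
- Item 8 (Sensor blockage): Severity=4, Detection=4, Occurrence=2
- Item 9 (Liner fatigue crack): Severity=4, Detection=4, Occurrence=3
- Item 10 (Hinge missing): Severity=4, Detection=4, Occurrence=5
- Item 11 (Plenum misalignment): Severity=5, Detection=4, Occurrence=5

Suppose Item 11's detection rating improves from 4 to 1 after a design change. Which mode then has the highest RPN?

Item 10

RPN = Severity × Occurrence × Detection:
  Item 4: 2 × 1 × 5 = 10
  Item 5: 3 × 5 × 4 = 60
  Item 6: 2 × 3 × 4 = 24
  Item 7: 4 × 1 × 1 = 4
  Item 8: 4 × 2 × 4 = 32
  Item 9: 4 × 3 × 4 = 48
  Item 10: 4 × 5 × 4 = 80
  Item 11: 5 × 5 × 4 = 100
After action: Item 11 → 5 × 5 × 1 = 25.
Revised RPNs: Item 10=80, Item 5=60, Item 9=48, Item 8=32, Item 11=25, Item 6=24, Item 4=10, Item 7=4.
Highest is now Item 10 (80).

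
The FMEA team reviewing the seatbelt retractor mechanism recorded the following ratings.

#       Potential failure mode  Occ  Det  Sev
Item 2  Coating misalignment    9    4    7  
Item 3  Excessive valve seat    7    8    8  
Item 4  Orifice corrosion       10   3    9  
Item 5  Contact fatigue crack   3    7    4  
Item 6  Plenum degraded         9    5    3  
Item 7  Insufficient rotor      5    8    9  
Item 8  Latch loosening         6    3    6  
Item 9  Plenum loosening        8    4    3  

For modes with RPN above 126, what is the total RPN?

RPN = Severity × Occurrence × Detection:
  Item 2: 7 × 9 × 4 = 252
  Item 3: 8 × 7 × 8 = 448
  Item 4: 9 × 10 × 3 = 270
  Item 5: 4 × 3 × 7 = 84
  Item 6: 3 × 9 × 5 = 135
  Item 7: 9 × 5 × 8 = 360
  Item 8: 6 × 6 × 3 = 108
  Item 9: 3 × 8 × 4 = 96
RPN > 126: Item 2 (252), Item 3 (448), Item 4 (270), Item 6 (135), Item 7 (360).
Sum: 252 + 448 + 270 + 135 + 360 = 1465.

1465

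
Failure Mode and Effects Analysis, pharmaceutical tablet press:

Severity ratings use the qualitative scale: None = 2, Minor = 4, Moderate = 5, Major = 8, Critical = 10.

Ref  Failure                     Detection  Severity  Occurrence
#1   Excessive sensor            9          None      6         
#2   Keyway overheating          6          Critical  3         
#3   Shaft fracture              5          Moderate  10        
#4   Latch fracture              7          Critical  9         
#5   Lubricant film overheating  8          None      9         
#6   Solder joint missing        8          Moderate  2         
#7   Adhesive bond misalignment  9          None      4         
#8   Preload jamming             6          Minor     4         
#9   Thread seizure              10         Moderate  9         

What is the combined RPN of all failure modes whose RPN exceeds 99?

RPN = Severity × Occurrence × Detection:
  #1: 2 × 6 × 9 = 108
  #2: 10 × 3 × 6 = 180
  #3: 5 × 10 × 5 = 250
  #4: 10 × 9 × 7 = 630
  #5: 2 × 9 × 8 = 144
  #6: 5 × 2 × 8 = 80
  #7: 2 × 4 × 9 = 72
  #8: 4 × 4 × 6 = 96
  #9: 5 × 9 × 10 = 450
RPN > 99: #1 (108), #2 (180), #3 (250), #4 (630), #5 (144), #9 (450).
Sum: 108 + 180 + 250 + 630 + 144 + 450 = 1762.

1762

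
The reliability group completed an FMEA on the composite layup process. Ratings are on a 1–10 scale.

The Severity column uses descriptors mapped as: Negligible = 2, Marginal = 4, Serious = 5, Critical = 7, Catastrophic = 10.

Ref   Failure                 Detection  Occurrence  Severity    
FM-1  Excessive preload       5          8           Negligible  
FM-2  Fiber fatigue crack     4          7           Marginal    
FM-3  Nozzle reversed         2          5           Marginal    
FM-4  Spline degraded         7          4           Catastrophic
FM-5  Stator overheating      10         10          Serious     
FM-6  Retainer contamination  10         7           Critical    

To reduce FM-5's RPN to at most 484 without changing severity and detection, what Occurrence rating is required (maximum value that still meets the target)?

FM-5: S=5, O=10, D=10 → current RPN = 500.
Fixed product = 50. Need 50 × O ≤ 484, so O ≤ 484/50 = 9.68.
Maximum integer Occurrence rating = 9 (gives RPN 450; O=10 would give 500 > 484).

9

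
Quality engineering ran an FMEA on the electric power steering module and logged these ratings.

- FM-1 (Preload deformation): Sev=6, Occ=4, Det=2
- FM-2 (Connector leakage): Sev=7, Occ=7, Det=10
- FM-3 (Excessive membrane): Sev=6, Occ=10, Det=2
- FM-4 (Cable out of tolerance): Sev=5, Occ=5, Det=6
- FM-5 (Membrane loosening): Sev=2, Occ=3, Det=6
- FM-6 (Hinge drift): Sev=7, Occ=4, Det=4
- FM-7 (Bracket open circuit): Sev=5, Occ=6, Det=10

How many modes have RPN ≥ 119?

4

RPN = Severity × Occurrence × Detection:
  FM-1: 6 × 4 × 2 = 48
  FM-2: 7 × 7 × 10 = 490
  FM-3: 6 × 10 × 2 = 120
  FM-4: 5 × 5 × 6 = 150
  FM-5: 2 × 3 × 6 = 36
  FM-6: 7 × 4 × 4 = 112
  FM-7: 5 × 6 × 10 = 300
Modes with RPN ≥ 119: FM-2 (490), FM-3 (120), FM-4 (150), FM-7 (300) → 4.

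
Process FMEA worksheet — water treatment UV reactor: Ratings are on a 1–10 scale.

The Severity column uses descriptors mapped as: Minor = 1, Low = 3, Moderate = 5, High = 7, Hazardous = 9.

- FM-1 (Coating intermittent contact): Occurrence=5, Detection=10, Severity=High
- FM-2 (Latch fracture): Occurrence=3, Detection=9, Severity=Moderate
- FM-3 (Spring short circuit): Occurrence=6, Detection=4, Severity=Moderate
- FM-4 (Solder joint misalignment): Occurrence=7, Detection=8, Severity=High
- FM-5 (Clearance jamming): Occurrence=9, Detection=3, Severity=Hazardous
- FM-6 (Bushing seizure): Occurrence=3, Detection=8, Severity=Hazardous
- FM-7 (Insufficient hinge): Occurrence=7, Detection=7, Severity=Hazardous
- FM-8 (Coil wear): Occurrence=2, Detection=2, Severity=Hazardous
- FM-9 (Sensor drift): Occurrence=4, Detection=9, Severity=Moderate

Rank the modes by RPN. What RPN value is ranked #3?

350

RPN = Severity × Occurrence × Detection:
  FM-1: 7 × 5 × 10 = 350
  FM-2: 5 × 3 × 9 = 135
  FM-3: 5 × 6 × 4 = 120
  FM-4: 7 × 7 × 8 = 392
  FM-5: 9 × 9 × 3 = 243
  FM-6: 9 × 3 × 8 = 216
  FM-7: 9 × 7 × 7 = 441
  FM-8: 9 × 2 × 2 = 36
  FM-9: 5 × 4 × 9 = 180
Sorted descending: 441, 392, 350, 243, 216, 180, 135, 120, 36.
The third-highest RPN is 350 (FM-1).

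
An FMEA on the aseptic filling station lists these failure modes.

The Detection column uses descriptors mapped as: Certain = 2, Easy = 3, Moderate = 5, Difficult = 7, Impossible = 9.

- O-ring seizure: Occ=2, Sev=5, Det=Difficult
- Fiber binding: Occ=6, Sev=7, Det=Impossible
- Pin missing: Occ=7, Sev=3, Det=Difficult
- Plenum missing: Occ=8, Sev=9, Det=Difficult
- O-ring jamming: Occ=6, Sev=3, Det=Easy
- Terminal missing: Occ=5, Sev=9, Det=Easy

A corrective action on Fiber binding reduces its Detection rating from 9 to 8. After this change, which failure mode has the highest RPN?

RPN = Severity × Occurrence × Detection:
  O-ring seizure: 5 × 2 × 7 = 70
  Fiber binding: 7 × 6 × 9 = 378
  Pin missing: 3 × 7 × 7 = 147
  Plenum missing: 9 × 8 × 7 = 504
  O-ring jamming: 3 × 6 × 3 = 54
  Terminal missing: 9 × 5 × 3 = 135
After action: Fiber binding → 7 × 6 × 8 = 336.
Revised RPNs: Plenum missing=504, Fiber binding=336, Pin missing=147, Terminal missing=135, O-ring seizure=70, O-ring jamming=54.
Highest is now Plenum missing (504).

Plenum missing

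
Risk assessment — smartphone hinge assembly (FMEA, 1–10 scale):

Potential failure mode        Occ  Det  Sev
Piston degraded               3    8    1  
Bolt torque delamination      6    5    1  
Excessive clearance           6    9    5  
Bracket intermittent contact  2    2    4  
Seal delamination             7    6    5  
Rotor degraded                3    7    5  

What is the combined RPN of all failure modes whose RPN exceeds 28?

615

RPN = Severity × Occurrence × Detection:
  Piston degraded: 1 × 3 × 8 = 24
  Bolt torque delamination: 1 × 6 × 5 = 30
  Excessive clearance: 5 × 6 × 9 = 270
  Bracket intermittent contact: 4 × 2 × 2 = 16
  Seal delamination: 5 × 7 × 6 = 210
  Rotor degraded: 5 × 3 × 7 = 105
RPN > 28: Bolt torque delamination (30), Excessive clearance (270), Seal delamination (210), Rotor degraded (105).
Sum: 30 + 270 + 210 + 105 = 615.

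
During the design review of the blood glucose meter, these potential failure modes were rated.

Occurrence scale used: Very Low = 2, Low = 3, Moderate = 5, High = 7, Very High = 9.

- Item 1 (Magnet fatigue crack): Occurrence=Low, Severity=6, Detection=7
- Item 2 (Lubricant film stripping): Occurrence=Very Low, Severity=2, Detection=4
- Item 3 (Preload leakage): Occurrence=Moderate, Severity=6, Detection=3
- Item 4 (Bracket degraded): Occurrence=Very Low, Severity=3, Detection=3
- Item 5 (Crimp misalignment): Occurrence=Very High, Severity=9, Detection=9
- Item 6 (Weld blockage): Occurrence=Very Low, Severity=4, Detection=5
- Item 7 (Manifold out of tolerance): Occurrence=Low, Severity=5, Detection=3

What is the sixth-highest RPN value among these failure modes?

RPN = Severity × Occurrence × Detection:
  Item 1: 6 × 3 × 7 = 126
  Item 2: 2 × 2 × 4 = 16
  Item 3: 6 × 5 × 3 = 90
  Item 4: 3 × 2 × 3 = 18
  Item 5: 9 × 9 × 9 = 729
  Item 6: 4 × 2 × 5 = 40
  Item 7: 5 × 3 × 3 = 45
Sorted descending: 729, 126, 90, 45, 40, 18, 16.
The sixth-highest RPN is 18 (Item 4).

18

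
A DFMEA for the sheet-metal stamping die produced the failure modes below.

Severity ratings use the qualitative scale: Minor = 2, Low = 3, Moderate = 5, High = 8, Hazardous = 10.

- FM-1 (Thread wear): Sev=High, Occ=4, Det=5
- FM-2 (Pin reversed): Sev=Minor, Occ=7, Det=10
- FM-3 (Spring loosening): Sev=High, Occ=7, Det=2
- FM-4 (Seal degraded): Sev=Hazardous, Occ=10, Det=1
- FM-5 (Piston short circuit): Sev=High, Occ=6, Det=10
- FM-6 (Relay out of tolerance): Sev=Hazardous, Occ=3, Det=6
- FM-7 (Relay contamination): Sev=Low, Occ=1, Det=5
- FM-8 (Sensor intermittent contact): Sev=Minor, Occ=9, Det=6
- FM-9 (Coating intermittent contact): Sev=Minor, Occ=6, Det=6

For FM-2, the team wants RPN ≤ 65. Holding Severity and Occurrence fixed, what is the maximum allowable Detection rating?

FM-2: S=2, O=7, D=10 → current RPN = 140.
Fixed product = 14. Need 14 × D ≤ 65, so D ≤ 65/14 = 4.64.
Maximum integer Detection rating = 4 (gives RPN 56; D=5 would give 70 > 65).

4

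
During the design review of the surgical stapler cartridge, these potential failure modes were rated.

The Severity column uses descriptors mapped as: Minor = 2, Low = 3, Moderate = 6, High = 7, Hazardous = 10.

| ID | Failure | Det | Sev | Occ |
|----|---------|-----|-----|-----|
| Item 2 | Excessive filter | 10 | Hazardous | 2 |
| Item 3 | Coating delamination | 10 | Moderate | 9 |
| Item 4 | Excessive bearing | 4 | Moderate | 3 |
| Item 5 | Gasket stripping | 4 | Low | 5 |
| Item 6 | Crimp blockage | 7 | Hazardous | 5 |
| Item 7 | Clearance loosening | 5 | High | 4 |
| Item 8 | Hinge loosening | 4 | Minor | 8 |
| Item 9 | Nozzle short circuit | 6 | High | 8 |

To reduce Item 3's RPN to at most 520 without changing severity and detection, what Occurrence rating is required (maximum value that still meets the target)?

8

Item 3: S=6, O=9, D=10 → current RPN = 540.
Fixed product = 60. Need 60 × O ≤ 520, so O ≤ 520/60 = 8.67.
Maximum integer Occurrence rating = 8 (gives RPN 480; O=9 would give 540 > 520).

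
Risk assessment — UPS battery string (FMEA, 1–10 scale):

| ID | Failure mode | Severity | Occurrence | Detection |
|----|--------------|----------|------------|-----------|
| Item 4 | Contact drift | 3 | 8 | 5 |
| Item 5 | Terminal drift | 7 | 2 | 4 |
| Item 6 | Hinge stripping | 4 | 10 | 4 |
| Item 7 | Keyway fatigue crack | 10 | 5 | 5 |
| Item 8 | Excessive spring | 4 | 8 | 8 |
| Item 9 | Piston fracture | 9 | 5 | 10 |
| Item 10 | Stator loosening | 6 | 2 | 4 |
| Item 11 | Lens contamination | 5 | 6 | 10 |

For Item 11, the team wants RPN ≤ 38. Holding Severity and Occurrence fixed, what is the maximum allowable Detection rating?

1

Item 11: S=5, O=6, D=10 → current RPN = 300.
Fixed product = 30. Need 30 × D ≤ 38, so D ≤ 38/30 = 1.27.
Maximum integer Detection rating = 1 (gives RPN 30; D=2 would give 60 > 38).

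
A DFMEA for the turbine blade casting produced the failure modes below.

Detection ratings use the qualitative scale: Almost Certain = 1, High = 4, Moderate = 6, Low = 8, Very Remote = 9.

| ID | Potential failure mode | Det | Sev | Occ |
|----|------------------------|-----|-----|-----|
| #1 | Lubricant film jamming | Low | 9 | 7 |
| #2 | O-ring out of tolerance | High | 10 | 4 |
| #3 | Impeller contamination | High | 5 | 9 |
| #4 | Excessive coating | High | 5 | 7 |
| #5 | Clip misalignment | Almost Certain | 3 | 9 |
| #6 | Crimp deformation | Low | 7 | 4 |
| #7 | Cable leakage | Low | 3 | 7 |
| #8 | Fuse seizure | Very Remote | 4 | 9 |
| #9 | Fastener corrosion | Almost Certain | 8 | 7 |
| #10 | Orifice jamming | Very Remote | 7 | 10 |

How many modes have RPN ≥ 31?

RPN = Severity × Occurrence × Detection:
  #1: 9 × 7 × 8 = 504
  #2: 10 × 4 × 4 = 160
  #3: 5 × 9 × 4 = 180
  #4: 5 × 7 × 4 = 140
  #5: 3 × 9 × 1 = 27
  #6: 7 × 4 × 8 = 224
  #7: 3 × 7 × 8 = 168
  #8: 4 × 9 × 9 = 324
  #9: 8 × 7 × 1 = 56
  #10: 7 × 10 × 9 = 630
Modes with RPN ≥ 31: #1 (504), #2 (160), #3 (180), #4 (140), #6 (224), #7 (168), #8 (324), #9 (56), #10 (630) → 9.

9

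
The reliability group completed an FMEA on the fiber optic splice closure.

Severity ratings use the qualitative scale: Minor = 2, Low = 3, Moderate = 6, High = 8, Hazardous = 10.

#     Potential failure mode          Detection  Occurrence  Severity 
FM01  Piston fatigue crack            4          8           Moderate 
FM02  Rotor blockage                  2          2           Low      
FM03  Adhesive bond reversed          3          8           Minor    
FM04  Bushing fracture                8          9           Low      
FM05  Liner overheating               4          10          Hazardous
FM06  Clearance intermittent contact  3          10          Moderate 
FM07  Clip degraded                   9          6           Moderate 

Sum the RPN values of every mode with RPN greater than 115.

1312

RPN = Severity × Occurrence × Detection:
  FM01: 6 × 8 × 4 = 192
  FM02: 3 × 2 × 2 = 12
  FM03: 2 × 8 × 3 = 48
  FM04: 3 × 9 × 8 = 216
  FM05: 10 × 10 × 4 = 400
  FM06: 6 × 10 × 3 = 180
  FM07: 6 × 6 × 9 = 324
RPN > 115: FM01 (192), FM04 (216), FM05 (400), FM06 (180), FM07 (324).
Sum: 192 + 216 + 400 + 180 + 324 = 1312.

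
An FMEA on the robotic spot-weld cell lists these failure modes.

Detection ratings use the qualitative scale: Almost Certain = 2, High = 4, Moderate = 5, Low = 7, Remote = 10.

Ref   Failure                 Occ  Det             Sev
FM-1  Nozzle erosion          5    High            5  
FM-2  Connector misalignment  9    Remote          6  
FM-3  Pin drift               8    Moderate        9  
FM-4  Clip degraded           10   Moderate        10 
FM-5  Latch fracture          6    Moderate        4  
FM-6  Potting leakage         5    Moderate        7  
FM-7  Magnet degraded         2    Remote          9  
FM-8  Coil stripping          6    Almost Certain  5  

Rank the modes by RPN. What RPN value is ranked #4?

RPN = Severity × Occurrence × Detection:
  FM-1: 5 × 5 × 4 = 100
  FM-2: 6 × 9 × 10 = 540
  FM-3: 9 × 8 × 5 = 360
  FM-4: 10 × 10 × 5 = 500
  FM-5: 4 × 6 × 5 = 120
  FM-6: 7 × 5 × 5 = 175
  FM-7: 9 × 2 × 10 = 180
  FM-8: 5 × 6 × 2 = 60
Sorted descending: 540, 500, 360, 180, 175, 120, 100, 60.
The fourth-highest RPN is 180 (FM-7).

180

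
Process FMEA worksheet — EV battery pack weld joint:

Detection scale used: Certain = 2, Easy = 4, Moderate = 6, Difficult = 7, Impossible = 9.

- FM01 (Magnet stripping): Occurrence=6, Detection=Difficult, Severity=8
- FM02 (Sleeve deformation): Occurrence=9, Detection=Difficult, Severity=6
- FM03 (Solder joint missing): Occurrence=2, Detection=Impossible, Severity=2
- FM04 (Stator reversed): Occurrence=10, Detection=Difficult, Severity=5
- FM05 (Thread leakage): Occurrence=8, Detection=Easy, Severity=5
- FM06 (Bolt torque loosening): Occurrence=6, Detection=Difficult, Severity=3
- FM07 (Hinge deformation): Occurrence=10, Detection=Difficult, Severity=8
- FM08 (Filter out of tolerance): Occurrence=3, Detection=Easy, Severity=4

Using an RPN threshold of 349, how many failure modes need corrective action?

RPN = Severity × Occurrence × Detection:
  FM01: 8 × 6 × 7 = 336
  FM02: 6 × 9 × 7 = 378
  FM03: 2 × 2 × 9 = 36
  FM04: 5 × 10 × 7 = 350
  FM05: 5 × 8 × 4 = 160
  FM06: 3 × 6 × 7 = 126
  FM07: 8 × 10 × 7 = 560
  FM08: 4 × 3 × 4 = 48
Modes with RPN ≥ 349: FM02 (378), FM04 (350), FM07 (560) → 3.

3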